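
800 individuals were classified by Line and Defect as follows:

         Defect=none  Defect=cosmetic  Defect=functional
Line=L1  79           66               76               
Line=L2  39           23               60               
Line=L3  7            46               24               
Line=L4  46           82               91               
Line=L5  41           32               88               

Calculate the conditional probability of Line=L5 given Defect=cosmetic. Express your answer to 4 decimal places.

Total with Defect=cosmetic: 66 + 23 + 46 + 82 + 32 = 249.
P(Line=L5 | Defect=cosmetic) = 32/249 = 0.1285.

0.1285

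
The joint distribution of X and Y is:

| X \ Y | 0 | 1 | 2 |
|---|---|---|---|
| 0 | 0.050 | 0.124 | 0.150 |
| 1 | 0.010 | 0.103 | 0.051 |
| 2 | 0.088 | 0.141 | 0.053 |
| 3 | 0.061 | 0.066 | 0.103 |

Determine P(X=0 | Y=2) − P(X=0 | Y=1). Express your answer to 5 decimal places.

P(Y=2) = 0.150 + 0.051 + 0.053 + 0.103 = 0.357; P(X=0 | Y=2) = 0.150/0.357 = 0.420168.
P(Y=1) = 0.124 + 0.103 + 0.141 + 0.066 = 0.434; P(X=0 | Y=1) = 0.124/0.434 = 0.285714.
Difference = 0.13445.

0.13445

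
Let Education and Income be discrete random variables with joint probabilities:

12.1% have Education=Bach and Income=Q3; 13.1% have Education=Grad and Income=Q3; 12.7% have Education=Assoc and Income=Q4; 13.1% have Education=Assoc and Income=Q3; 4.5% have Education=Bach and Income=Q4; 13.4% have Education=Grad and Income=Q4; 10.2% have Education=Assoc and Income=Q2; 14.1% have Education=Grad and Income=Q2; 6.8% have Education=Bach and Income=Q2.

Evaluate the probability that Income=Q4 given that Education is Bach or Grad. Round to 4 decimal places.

P(Education=Bach) = 0.068 + 0.121 + 0.045 = 0.234.
P(Education=Grad) = 0.141 + 0.131 + 0.134 = 0.406.
P(Education ∈ {Bach, Grad}) = 0.234 + 0.406 = 0.640; P(Income=Q4, Education ∈ {Bach, Grad}) = 0.045 + 0.134 = 0.179.
P(Income=Q4 | Education ∈ {Bach, Grad}) = 0.179/0.640 = 0.2797.

0.2797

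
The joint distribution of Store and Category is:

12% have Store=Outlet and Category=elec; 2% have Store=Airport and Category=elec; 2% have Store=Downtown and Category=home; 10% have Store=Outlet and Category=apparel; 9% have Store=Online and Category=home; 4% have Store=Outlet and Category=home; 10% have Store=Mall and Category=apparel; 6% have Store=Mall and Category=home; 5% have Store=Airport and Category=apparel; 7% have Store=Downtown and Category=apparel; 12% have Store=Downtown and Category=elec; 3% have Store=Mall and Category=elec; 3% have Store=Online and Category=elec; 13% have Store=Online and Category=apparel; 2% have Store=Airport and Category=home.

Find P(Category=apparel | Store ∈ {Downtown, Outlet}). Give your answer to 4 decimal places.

0.3617

P(Store=Downtown) = 0.07 + 0.12 + 0.02 = 0.21.
P(Store=Outlet) = 0.10 + 0.12 + 0.04 = 0.26.
P(Store ∈ {Downtown, Outlet}) = 0.21 + 0.26 = 0.47; P(Category=apparel, Store ∈ {Downtown, Outlet}) = 0.07 + 0.10 = 0.17.
P(Category=apparel | Store ∈ {Downtown, Outlet}) = 0.17/0.47 = 0.3617.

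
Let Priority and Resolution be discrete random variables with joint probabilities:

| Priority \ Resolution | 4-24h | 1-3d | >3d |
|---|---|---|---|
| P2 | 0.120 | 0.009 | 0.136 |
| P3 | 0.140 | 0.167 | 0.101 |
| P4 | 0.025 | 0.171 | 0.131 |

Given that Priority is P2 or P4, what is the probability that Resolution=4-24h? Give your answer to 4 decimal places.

0.2449

P(Priority=P2) = 0.120 + 0.009 + 0.136 = 0.265.
P(Priority=P4) = 0.025 + 0.171 + 0.131 = 0.327.
P(Priority ∈ {P2, P4}) = 0.265 + 0.327 = 0.592; P(Resolution=4-24h, Priority ∈ {P2, P4}) = 0.120 + 0.025 = 0.145.
P(Resolution=4-24h | Priority ∈ {P2, P4}) = 0.145/0.592 = 0.2449.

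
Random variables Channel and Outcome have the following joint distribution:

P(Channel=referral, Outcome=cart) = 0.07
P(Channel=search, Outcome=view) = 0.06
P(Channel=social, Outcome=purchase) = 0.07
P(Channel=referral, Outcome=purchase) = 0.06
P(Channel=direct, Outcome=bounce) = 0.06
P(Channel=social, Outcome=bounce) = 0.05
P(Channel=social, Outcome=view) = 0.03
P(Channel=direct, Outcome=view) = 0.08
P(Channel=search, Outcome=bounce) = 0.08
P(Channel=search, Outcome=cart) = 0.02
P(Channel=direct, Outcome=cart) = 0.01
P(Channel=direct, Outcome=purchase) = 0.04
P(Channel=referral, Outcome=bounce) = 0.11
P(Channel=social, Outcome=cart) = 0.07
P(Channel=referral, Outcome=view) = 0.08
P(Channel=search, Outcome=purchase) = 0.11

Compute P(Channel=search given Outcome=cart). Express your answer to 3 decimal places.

0.118

P(Outcome=cart) = 0.02 + 0.07 + 0.01 + 0.07 = 0.17.
P(Channel=search | Outcome=cart) = 0.02/0.17 = 0.118.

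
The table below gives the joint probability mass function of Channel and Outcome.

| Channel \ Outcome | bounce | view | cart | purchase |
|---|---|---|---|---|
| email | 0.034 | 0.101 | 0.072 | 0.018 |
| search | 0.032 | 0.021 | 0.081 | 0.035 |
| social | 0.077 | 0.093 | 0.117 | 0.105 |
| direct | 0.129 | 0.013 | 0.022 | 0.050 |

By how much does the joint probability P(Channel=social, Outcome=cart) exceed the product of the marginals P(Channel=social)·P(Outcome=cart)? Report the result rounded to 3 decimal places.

P(Channel=social) = 0.077 + 0.093 + 0.117 + 0.105 = 0.392.
P(Outcome=cart) = 0.072 + 0.081 + 0.117 + 0.022 = 0.292.
P(Channel=social, Outcome=cart) − P(Channel=social)P(Outcome=cart) = 0.117 − 0.392×0.292 = 0.003.

0.003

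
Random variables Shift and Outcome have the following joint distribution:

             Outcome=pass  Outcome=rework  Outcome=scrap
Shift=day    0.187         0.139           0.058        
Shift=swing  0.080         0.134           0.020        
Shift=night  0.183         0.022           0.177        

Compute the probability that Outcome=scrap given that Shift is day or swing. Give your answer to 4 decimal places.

0.1262

P(Shift=day) = 0.187 + 0.139 + 0.058 = 0.384.
P(Shift=swing) = 0.080 + 0.134 + 0.020 = 0.234.
P(Shift ∈ {day, swing}) = 0.384 + 0.234 = 0.618; P(Outcome=scrap, Shift ∈ {day, swing}) = 0.058 + 0.020 = 0.078.
P(Outcome=scrap | Shift ∈ {day, swing}) = 0.078/0.618 = 0.1262.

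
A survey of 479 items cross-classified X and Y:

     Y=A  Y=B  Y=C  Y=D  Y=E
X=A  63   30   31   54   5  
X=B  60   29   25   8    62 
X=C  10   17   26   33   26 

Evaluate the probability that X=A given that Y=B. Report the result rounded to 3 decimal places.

Total with Y=B: 30 + 29 + 17 = 76.
P(X=A | Y=B) = 30/76 = 0.395.

0.395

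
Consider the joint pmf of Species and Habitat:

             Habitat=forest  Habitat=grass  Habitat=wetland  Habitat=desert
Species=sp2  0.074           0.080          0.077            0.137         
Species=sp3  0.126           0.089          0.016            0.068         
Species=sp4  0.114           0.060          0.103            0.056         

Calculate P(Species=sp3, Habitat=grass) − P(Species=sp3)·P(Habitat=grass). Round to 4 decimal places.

0.0205

P(Species=sp3) = 0.126 + 0.089 + 0.016 + 0.068 = 0.299.
P(Habitat=grass) = 0.080 + 0.089 + 0.060 = 0.229.
P(Species=sp3, Habitat=grass) − P(Species=sp3)P(Habitat=grass) = 0.089 − 0.299×0.229 = 0.0205.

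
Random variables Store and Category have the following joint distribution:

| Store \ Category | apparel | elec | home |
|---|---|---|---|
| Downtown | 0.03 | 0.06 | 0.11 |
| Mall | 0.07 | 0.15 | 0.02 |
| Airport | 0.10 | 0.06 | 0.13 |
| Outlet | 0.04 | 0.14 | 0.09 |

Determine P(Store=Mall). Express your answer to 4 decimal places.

P(Store=Mall) = 0.07 + 0.15 + 0.02 = 0.24.

0.2400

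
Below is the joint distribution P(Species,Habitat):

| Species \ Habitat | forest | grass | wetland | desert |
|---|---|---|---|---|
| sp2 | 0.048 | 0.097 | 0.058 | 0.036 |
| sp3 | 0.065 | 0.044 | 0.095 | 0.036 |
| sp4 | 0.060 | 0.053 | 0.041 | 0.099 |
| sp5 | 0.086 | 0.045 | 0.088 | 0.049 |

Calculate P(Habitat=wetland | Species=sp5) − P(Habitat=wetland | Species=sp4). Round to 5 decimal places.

0.16630

P(Species=sp5) = 0.086 + 0.045 + 0.088 + 0.049 = 0.268; P(Habitat=wetland | Species=sp5) = 0.088/0.268 = 0.328358.
P(Species=sp4) = 0.060 + 0.053 + 0.041 + 0.099 = 0.253; P(Habitat=wetland | Species=sp4) = 0.041/0.253 = 0.162055.
Difference = 0.16630.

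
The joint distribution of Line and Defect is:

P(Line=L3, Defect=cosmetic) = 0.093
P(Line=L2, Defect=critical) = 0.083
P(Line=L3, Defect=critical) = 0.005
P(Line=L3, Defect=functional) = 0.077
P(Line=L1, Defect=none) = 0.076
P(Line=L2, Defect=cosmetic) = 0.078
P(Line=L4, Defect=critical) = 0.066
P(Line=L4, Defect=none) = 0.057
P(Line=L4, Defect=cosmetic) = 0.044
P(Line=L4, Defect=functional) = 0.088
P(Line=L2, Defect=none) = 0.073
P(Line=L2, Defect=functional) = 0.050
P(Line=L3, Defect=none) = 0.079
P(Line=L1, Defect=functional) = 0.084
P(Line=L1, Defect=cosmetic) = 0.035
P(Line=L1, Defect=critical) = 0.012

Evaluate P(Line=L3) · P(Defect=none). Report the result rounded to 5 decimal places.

0.07239

P(Line=L3) = 0.079 + 0.093 + 0.077 + 0.005 = 0.254.
P(Defect=none) = 0.076 + 0.073 + 0.079 + 0.057 = 0.285.
Product: 0.254 × 0.285 = 0.07239.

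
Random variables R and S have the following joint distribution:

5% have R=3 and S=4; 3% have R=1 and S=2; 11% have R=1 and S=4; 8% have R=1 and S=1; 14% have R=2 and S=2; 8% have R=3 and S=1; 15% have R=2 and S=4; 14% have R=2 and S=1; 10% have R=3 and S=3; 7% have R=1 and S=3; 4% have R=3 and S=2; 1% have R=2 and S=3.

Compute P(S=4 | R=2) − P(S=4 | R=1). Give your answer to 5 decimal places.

-0.03840

P(R=2) = 0.14 + 0.14 + 0.01 + 0.15 = 0.44; P(S=4 | R=2) = 0.15/0.44 = 0.340909.
P(R=1) = 0.08 + 0.03 + 0.07 + 0.11 = 0.29; P(S=4 | R=1) = 0.11/0.29 = 0.379310.
Difference = -0.03840.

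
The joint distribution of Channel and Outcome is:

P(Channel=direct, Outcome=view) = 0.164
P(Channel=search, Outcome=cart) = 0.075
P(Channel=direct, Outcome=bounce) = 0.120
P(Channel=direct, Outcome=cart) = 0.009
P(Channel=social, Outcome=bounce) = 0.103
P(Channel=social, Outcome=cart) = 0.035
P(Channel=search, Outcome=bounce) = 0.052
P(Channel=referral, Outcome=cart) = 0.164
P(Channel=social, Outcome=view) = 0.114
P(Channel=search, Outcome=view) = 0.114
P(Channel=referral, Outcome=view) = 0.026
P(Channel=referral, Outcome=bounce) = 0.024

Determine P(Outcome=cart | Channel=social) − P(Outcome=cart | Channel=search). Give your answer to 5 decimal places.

P(Channel=social) = 0.103 + 0.114 + 0.035 = 0.252; P(Outcome=cart | Channel=social) = 0.035/0.252 = 0.138889.
P(Channel=search) = 0.052 + 0.114 + 0.075 = 0.241; P(Outcome=cart | Channel=search) = 0.075/0.241 = 0.311203.
Difference = -0.17231.

-0.17231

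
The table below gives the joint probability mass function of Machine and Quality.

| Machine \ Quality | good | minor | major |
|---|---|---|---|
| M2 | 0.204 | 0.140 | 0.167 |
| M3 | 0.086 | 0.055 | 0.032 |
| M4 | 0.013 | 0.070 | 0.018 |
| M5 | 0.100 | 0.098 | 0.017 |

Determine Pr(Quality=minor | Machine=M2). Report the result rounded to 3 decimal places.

0.274

P(Machine=M2) = 0.204 + 0.140 + 0.167 = 0.511.
P(Quality=minor | Machine=M2) = 0.140/0.511 = 0.274.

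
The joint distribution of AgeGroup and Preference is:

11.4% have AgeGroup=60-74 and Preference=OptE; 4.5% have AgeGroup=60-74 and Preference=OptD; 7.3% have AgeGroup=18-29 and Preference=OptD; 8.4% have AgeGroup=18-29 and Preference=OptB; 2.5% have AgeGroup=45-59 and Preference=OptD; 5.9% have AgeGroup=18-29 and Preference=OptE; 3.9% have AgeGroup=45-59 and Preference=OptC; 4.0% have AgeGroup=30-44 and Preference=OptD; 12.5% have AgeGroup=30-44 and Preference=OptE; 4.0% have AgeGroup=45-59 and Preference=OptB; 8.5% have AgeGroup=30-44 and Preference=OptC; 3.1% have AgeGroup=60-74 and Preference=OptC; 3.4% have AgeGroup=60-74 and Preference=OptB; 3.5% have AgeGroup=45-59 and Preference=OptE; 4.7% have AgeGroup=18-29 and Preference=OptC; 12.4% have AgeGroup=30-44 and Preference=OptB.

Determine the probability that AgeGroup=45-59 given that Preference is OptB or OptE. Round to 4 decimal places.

0.1220

P(Preference=OptB) = 0.084 + 0.124 + 0.040 + 0.034 = 0.282.
P(Preference=OptE) = 0.059 + 0.125 + 0.035 + 0.114 = 0.333.
P(Preference ∈ {OptB, OptE}) = 0.282 + 0.333 = 0.615; P(AgeGroup=45-59, Preference ∈ {OptB, OptE}) = 0.040 + 0.035 = 0.075.
P(AgeGroup=45-59 | Preference ∈ {OptB, OptE}) = 0.075/0.615 = 0.1220.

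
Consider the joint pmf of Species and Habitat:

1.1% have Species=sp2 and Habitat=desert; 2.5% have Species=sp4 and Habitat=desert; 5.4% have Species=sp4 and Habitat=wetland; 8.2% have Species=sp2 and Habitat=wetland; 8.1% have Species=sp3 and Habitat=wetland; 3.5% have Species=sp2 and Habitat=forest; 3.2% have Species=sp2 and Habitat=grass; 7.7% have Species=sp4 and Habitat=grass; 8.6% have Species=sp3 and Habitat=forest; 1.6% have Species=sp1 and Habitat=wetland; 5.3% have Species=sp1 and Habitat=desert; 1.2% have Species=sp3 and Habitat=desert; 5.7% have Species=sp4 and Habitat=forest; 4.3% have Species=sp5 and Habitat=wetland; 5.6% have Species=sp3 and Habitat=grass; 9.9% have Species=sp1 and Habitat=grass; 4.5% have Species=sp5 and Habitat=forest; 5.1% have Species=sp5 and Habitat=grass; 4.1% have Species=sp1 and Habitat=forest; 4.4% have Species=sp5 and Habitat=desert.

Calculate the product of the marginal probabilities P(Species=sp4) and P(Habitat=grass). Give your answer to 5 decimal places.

P(Species=sp4) = 0.057 + 0.077 + 0.054 + 0.025 = 0.213.
P(Habitat=grass) = 0.099 + 0.032 + 0.056 + 0.077 + 0.051 = 0.315.
Product: 0.213 × 0.315 = 0.06710.

0.06710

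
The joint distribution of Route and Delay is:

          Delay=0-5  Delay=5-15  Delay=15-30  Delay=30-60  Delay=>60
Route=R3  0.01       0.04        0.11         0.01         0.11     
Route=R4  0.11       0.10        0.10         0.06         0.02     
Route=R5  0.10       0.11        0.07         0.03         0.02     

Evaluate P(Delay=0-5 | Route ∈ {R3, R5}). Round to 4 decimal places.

P(Route=R3) = 0.01 + 0.04 + 0.11 + 0.01 + 0.11 = 0.28.
P(Route=R5) = 0.10 + 0.11 + 0.07 + 0.03 + 0.02 = 0.33.
P(Route ∈ {R3, R5}) = 0.28 + 0.33 = 0.61; P(Delay=0-5, Route ∈ {R3, R5}) = 0.01 + 0.10 = 0.11.
P(Delay=0-5 | Route ∈ {R3, R5}) = 0.11/0.61 = 0.1803.

0.1803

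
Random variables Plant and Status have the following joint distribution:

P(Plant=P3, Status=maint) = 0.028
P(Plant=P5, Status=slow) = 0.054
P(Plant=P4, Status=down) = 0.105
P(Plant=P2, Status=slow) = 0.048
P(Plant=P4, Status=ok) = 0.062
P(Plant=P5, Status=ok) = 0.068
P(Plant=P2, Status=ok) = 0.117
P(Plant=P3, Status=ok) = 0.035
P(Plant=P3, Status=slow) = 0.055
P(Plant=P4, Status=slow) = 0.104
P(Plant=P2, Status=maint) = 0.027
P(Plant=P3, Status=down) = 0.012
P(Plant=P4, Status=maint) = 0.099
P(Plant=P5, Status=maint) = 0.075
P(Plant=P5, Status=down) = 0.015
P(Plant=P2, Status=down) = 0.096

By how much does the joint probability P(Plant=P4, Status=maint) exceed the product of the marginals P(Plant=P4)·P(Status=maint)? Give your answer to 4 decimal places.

0.0143

P(Plant=P4) = 0.062 + 0.104 + 0.105 + 0.099 = 0.370.
P(Status=maint) = 0.027 + 0.028 + 0.099 + 0.075 = 0.229.
P(Plant=P4, Status=maint) − P(Plant=P4)P(Status=maint) = 0.099 − 0.370×0.229 = 0.0143.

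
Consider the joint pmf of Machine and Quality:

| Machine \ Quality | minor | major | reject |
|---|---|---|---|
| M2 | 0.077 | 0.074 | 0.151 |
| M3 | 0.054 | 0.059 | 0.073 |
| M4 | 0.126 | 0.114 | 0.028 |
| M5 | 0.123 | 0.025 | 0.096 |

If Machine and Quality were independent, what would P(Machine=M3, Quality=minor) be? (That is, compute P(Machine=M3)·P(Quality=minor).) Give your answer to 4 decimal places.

P(Machine=M3) = 0.054 + 0.059 + 0.073 = 0.186.
P(Quality=minor) = 0.077 + 0.054 + 0.126 + 0.123 = 0.380.
Product: 0.186 × 0.380 = 0.0707.

0.0707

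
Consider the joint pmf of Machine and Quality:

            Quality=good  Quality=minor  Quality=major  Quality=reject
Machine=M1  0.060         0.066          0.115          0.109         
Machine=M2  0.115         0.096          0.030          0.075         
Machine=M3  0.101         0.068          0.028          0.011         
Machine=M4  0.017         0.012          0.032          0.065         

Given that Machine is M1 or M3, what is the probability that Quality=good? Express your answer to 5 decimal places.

0.28853

P(Machine=M1) = 0.060 + 0.066 + 0.115 + 0.109 = 0.350.
P(Machine=M3) = 0.101 + 0.068 + 0.028 + 0.011 = 0.208.
P(Machine ∈ {M1, M3}) = 0.350 + 0.208 = 0.558; P(Quality=good, Machine ∈ {M1, M3}) = 0.060 + 0.101 = 0.161.
P(Quality=good | Machine ∈ {M1, M3}) = 0.161/0.558 = 0.28853.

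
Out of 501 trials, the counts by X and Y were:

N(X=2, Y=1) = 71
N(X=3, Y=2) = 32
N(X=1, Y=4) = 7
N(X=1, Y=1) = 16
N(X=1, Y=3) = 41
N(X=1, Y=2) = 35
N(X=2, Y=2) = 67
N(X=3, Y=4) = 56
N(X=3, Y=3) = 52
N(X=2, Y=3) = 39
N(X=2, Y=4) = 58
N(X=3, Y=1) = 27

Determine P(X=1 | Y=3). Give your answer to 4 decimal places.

0.3106

Total with Y=3: 41 + 39 + 52 = 132.
P(X=1 | Y=3) = 41/132 = 0.3106.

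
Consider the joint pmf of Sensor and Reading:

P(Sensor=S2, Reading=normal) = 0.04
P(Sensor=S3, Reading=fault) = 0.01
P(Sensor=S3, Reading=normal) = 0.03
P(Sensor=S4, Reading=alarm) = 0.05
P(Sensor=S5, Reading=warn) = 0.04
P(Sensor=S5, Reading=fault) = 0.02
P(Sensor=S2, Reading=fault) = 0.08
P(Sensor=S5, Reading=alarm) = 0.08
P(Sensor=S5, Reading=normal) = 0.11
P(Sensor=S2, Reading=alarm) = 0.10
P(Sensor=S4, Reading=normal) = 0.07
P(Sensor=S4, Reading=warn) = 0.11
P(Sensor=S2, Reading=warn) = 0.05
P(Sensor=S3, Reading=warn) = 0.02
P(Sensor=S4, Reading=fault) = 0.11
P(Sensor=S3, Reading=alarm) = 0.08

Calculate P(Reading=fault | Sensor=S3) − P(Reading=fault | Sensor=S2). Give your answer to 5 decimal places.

-0.22487

P(Sensor=S3) = 0.03 + 0.02 + 0.08 + 0.01 = 0.14; P(Reading=fault | Sensor=S3) = 0.01/0.14 = 0.071429.
P(Sensor=S2) = 0.04 + 0.05 + 0.10 + 0.08 = 0.27; P(Reading=fault | Sensor=S2) = 0.08/0.27 = 0.296296.
Difference = -0.22487.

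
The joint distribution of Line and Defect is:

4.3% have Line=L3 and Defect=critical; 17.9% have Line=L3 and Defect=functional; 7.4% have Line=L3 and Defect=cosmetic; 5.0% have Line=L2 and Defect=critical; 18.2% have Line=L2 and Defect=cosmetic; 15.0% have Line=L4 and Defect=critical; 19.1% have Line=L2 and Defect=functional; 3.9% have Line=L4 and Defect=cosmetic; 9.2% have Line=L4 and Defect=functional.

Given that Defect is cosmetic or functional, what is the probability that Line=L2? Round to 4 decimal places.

0.4927

P(Defect=cosmetic) = 0.182 + 0.074 + 0.039 = 0.295.
P(Defect=functional) = 0.191 + 0.179 + 0.092 = 0.462.
P(Defect ∈ {cosmetic, functional}) = 0.295 + 0.462 = 0.757; P(Line=L2, Defect ∈ {cosmetic, functional}) = 0.182 + 0.191 = 0.373.
P(Line=L2 | Defect ∈ {cosmetic, functional}) = 0.373/0.757 = 0.4927.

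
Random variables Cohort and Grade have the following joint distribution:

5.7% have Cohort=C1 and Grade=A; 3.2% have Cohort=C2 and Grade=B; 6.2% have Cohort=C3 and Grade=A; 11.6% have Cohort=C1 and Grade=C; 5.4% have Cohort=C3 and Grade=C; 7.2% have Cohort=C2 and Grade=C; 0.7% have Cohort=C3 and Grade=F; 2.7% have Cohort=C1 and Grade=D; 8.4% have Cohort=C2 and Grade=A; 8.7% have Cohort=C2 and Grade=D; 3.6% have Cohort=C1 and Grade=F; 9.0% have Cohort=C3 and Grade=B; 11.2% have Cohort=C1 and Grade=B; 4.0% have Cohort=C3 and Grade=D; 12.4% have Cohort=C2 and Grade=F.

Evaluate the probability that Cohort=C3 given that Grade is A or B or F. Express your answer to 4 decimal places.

0.2632

P(Grade=A) = 0.057 + 0.084 + 0.062 = 0.203.
P(Grade=B) = 0.112 + 0.032 + 0.090 = 0.234.
P(Grade=F) = 0.036 + 0.124 + 0.007 = 0.167.
P(Grade ∈ {A, B, F}) = 0.203 + 0.234 + 0.167 = 0.604; P(Cohort=C3, Grade ∈ {A, B, F}) = 0.062 + 0.090 + 0.007 = 0.159.
P(Cohort=C3 | Grade ∈ {A, B, F}) = 0.159/0.604 = 0.2632.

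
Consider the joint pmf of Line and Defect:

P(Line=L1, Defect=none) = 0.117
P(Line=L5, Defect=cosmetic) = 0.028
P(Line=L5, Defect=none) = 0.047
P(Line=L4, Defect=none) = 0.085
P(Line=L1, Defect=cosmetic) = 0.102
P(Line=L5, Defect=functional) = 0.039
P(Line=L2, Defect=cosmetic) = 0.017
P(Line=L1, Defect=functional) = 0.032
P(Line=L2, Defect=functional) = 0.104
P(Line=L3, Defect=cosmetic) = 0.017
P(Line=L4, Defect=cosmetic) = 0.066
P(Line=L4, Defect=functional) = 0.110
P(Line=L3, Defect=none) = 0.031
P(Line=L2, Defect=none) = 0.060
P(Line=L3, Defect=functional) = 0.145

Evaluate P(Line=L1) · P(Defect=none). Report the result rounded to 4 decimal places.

0.0853

P(Line=L1) = 0.117 + 0.102 + 0.032 = 0.251.
P(Defect=none) = 0.117 + 0.060 + 0.031 + 0.085 + 0.047 = 0.340.
Product: 0.251 × 0.340 = 0.0853.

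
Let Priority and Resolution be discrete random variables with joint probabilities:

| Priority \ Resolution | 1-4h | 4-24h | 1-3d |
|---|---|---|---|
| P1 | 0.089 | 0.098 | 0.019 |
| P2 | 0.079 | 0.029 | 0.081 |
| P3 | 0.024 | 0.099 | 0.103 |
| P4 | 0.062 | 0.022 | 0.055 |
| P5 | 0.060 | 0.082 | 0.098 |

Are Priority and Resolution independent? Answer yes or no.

no

P(Priority=P1) = 0.206 and P(Resolution=1-3d) = 0.356, so their product is 0.07334, but P(Priority=P1, Resolution=1-3d) = 0.019. Since these differ, Priority and Resolution are not independent.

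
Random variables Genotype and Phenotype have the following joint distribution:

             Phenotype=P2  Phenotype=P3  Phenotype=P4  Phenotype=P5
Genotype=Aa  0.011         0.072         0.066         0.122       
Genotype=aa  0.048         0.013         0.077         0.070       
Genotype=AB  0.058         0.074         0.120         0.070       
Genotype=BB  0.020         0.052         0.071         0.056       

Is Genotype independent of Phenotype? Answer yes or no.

P(Genotype=Aa) = 0.271 and P(Phenotype=P5) = 0.318, so their product is 0.08618, but P(Genotype=Aa, Phenotype=P5) = 0.122. Since these differ, Genotype and Phenotype are not independent.

no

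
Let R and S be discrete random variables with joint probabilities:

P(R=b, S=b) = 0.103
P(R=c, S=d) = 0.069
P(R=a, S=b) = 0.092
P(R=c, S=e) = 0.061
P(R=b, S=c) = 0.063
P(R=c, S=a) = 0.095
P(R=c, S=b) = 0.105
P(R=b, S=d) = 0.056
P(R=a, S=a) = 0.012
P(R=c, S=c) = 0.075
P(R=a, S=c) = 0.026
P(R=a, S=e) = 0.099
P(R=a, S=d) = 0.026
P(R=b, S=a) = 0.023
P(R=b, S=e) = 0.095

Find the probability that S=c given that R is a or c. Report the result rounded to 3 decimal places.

0.153

P(R=a) = 0.012 + 0.092 + 0.026 + 0.026 + 0.099 = 0.255.
P(R=c) = 0.095 + 0.105 + 0.075 + 0.069 + 0.061 = 0.405.
P(R ∈ {a, c}) = 0.255 + 0.405 = 0.660; P(S=c, R ∈ {a, c}) = 0.026 + 0.075 = 0.101.
P(S=c | R ∈ {a, c}) = 0.101/0.660 = 0.153.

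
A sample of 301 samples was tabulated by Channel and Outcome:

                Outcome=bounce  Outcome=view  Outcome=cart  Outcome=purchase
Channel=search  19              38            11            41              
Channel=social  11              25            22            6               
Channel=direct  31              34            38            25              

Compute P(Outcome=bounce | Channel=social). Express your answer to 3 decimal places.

Total with Channel=social: 11 + 25 + 22 + 6 = 64.
P(Outcome=bounce | Channel=social) = 11/64 = 0.172.

0.172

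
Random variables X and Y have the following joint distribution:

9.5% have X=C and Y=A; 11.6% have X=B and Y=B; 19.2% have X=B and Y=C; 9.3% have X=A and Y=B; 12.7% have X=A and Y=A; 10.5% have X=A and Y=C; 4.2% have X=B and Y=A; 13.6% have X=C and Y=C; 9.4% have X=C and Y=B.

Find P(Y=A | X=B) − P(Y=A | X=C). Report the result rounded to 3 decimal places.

-0.172

P(X=B) = 0.042 + 0.116 + 0.192 = 0.350; P(Y=A | X=B) = 0.042/0.350 = 0.1200.
P(X=C) = 0.095 + 0.094 + 0.136 = 0.325; P(Y=A | X=C) = 0.095/0.325 = 0.2923.
Difference = -0.172.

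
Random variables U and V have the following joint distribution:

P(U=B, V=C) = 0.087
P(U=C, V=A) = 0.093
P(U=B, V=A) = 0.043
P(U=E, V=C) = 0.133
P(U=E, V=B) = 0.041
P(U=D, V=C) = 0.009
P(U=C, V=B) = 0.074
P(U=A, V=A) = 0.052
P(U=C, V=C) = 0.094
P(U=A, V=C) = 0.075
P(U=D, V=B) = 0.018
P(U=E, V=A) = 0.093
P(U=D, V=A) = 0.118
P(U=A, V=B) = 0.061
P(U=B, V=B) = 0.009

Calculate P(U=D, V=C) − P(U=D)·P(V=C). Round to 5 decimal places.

P(U=D) = 0.118 + 0.018 + 0.009 = 0.145.
P(V=C) = 0.075 + 0.087 + 0.094 + 0.009 + 0.133 = 0.398.
P(U=D, V=C) − P(U=D)P(V=C) = 0.009 − 0.145×0.398 = -0.04871.

-0.04871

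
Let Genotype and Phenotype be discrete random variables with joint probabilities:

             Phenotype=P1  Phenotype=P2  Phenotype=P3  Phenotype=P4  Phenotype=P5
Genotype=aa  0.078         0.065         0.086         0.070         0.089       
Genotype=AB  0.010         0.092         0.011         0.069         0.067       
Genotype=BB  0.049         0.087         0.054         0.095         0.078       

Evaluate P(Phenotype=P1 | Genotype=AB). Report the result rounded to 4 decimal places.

0.0402

P(Genotype=AB) = 0.010 + 0.092 + 0.011 + 0.069 + 0.067 = 0.249.
P(Phenotype=P1 | Genotype=AB) = 0.010/0.249 = 0.0402.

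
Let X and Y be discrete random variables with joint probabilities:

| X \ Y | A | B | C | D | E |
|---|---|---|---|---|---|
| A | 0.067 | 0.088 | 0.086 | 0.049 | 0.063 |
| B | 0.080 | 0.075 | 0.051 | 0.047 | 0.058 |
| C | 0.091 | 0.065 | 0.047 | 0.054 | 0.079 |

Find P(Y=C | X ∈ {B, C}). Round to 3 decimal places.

0.151

P(X=B) = 0.080 + 0.075 + 0.051 + 0.047 + 0.058 = 0.311.
P(X=C) = 0.091 + 0.065 + 0.047 + 0.054 + 0.079 = 0.336.
P(X ∈ {B, C}) = 0.311 + 0.336 = 0.647; P(Y=C, X ∈ {B, C}) = 0.051 + 0.047 = 0.098.
P(Y=C | X ∈ {B, C}) = 0.098/0.647 = 0.151.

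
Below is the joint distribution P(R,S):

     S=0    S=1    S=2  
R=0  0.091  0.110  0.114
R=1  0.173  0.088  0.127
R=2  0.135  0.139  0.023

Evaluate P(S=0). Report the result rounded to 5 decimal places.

0.39900

P(S=0) = 0.091 + 0.173 + 0.135 = 0.399.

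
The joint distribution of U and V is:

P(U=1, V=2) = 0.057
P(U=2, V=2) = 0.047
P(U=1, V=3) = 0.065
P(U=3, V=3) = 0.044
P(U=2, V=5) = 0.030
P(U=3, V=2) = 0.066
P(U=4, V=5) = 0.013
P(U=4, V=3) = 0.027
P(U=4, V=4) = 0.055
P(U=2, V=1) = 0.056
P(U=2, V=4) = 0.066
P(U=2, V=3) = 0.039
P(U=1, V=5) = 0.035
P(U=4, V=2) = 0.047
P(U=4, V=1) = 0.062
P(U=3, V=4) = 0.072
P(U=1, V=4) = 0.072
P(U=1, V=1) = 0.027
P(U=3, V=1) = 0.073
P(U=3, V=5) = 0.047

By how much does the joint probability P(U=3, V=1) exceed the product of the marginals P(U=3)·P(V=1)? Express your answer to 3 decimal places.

0.007

P(U=3) = 0.073 + 0.066 + 0.044 + 0.072 + 0.047 = 0.302.
P(V=1) = 0.027 + 0.056 + 0.073 + 0.062 = 0.218.
P(U=3, V=1) − P(U=3)P(V=1) = 0.073 − 0.302×0.218 = 0.007.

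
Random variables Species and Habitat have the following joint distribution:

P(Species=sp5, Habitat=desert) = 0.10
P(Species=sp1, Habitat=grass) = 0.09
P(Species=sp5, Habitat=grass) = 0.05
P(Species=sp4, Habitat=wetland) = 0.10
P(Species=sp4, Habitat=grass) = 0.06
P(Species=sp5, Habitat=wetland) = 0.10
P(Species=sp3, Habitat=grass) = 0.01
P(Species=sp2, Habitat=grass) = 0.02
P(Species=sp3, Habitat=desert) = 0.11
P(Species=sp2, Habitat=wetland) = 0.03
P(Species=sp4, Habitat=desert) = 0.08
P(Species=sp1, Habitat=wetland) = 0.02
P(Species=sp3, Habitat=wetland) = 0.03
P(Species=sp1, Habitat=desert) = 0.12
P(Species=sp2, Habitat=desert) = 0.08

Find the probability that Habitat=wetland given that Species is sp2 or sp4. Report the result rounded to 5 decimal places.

0.35135

P(Species=sp2) = 0.02 + 0.03 + 0.08 = 0.13.
P(Species=sp4) = 0.06 + 0.10 + 0.08 = 0.24.
P(Species ∈ {sp2, sp4}) = 0.13 + 0.24 = 0.37; P(Habitat=wetland, Species ∈ {sp2, sp4}) = 0.03 + 0.10 = 0.13.
P(Habitat=wetland | Species ∈ {sp2, sp4}) = 0.13/0.37 = 0.35135.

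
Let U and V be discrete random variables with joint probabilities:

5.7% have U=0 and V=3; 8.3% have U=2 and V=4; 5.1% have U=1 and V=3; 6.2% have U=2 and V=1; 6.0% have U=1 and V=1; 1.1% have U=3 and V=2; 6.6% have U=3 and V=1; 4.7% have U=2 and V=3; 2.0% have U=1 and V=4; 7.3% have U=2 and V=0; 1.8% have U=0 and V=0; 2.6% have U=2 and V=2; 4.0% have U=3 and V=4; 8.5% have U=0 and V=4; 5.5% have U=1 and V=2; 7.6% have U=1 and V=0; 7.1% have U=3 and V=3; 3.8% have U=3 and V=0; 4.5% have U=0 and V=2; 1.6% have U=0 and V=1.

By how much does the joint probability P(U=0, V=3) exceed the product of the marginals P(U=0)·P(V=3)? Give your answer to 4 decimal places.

0.0071

P(U=0) = 0.018 + 0.016 + 0.045 + 0.057 + 0.085 = 0.221.
P(V=3) = 0.057 + 0.051 + 0.047 + 0.071 = 0.226.
P(U=0, V=3) − P(U=0)P(V=3) = 0.057 − 0.221×0.226 = 0.0071.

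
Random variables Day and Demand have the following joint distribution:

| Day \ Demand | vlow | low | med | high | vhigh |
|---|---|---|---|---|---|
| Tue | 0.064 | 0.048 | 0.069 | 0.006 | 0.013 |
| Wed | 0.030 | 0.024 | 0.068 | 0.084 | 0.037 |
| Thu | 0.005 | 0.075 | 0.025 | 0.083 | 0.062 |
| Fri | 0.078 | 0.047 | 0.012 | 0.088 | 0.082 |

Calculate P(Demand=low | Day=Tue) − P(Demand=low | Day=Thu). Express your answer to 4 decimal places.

-0.0600

P(Day=Tue) = 0.064 + 0.048 + 0.069 + 0.006 + 0.013 = 0.200; P(Demand=low | Day=Tue) = 0.048/0.200 = 0.24000.
P(Day=Thu) = 0.005 + 0.075 + 0.025 + 0.083 + 0.062 = 0.250; P(Demand=low | Day=Thu) = 0.075/0.250 = 0.30000.
Difference = -0.0600.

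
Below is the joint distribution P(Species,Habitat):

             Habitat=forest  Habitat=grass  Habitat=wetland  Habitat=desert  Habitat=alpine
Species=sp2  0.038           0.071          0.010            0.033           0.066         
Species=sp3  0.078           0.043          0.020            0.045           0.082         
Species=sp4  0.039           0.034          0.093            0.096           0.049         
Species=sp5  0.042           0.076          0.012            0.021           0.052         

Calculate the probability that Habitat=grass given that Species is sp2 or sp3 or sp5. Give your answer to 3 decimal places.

0.276

P(Species=sp2) = 0.038 + 0.071 + 0.010 + 0.033 + 0.066 = 0.218.
P(Species=sp3) = 0.078 + 0.043 + 0.020 + 0.045 + 0.082 = 0.268.
P(Species=sp5) = 0.042 + 0.076 + 0.012 + 0.021 + 0.052 = 0.203.
P(Species ∈ {sp2, sp3, sp5}) = 0.218 + 0.268 + 0.203 = 0.689; P(Habitat=grass, Species ∈ {sp2, sp3, sp5}) = 0.071 + 0.043 + 0.076 = 0.190.
P(Habitat=grass | Species ∈ {sp2, sp3, sp5}) = 0.190/0.689 = 0.276.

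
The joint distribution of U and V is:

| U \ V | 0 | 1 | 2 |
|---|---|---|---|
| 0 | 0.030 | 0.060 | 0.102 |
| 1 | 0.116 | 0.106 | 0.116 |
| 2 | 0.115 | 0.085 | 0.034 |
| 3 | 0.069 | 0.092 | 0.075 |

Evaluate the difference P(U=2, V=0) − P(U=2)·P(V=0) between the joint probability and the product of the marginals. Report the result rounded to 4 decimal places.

0.0378

P(U=2) = 0.115 + 0.085 + 0.034 = 0.234.
P(V=0) = 0.030 + 0.116 + 0.115 + 0.069 = 0.330.
P(U=2, V=0) − P(U=2)P(V=0) = 0.115 − 0.234×0.330 = 0.0378.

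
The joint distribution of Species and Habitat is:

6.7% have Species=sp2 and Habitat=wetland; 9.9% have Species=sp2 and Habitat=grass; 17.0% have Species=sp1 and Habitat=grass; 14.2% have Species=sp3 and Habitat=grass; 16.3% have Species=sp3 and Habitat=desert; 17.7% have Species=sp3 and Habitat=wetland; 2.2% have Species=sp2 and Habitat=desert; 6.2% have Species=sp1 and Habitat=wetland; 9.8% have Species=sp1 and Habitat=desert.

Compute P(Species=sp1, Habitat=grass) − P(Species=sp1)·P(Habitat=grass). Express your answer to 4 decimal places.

P(Species=sp1) = 0.170 + 0.062 + 0.098 = 0.330.
P(Habitat=grass) = 0.170 + 0.099 + 0.142 = 0.411.
P(Species=sp1, Habitat=grass) − P(Species=sp1)P(Habitat=grass) = 0.170 − 0.330×0.411 = 0.0344.

0.0344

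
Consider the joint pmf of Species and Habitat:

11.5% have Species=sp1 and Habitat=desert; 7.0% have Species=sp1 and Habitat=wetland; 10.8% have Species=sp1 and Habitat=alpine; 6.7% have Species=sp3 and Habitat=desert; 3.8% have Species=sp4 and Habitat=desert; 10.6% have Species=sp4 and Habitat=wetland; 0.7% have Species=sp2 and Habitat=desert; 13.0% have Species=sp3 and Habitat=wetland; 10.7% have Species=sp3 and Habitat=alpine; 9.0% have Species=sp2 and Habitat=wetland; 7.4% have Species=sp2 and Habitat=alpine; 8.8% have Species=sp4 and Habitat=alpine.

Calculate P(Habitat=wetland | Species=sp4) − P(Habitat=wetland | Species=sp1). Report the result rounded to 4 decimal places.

P(Species=sp4) = 0.106 + 0.038 + 0.088 = 0.232; P(Habitat=wetland | Species=sp4) = 0.106/0.232 = 0.45690.
P(Species=sp1) = 0.070 + 0.115 + 0.108 = 0.293; P(Habitat=wetland | Species=sp1) = 0.070/0.293 = 0.23891.
Difference = 0.2180.

0.2180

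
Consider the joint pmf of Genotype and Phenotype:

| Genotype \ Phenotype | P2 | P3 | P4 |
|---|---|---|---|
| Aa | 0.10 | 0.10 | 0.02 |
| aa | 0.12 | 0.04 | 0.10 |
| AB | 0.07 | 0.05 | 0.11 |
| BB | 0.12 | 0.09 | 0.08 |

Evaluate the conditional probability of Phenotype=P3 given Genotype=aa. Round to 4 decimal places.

P(Genotype=aa) = 0.12 + 0.04 + 0.10 = 0.26.
P(Phenotype=P3 | Genotype=aa) = 0.04/0.26 = 0.1538.

0.1538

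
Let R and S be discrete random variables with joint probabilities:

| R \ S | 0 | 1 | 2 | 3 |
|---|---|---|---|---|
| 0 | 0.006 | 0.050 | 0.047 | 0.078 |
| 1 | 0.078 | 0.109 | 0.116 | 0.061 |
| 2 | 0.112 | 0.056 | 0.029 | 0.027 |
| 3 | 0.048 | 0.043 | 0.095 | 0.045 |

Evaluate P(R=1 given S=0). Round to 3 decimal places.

P(S=0) = 0.006 + 0.078 + 0.112 + 0.048 = 0.244.
P(R=1 | S=0) = 0.078/0.244 = 0.320.

0.320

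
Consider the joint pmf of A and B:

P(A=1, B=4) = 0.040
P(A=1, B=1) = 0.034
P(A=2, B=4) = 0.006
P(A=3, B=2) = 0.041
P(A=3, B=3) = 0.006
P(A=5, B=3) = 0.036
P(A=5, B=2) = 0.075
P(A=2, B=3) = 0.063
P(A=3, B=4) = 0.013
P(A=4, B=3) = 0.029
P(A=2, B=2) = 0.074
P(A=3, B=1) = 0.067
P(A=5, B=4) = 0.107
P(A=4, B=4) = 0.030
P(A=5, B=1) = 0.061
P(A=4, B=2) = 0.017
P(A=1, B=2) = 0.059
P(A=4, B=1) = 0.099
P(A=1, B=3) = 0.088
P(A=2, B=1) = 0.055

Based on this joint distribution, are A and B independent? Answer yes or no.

P(A=5) = 0.279 and P(B=4) = 0.196, so their product is 0.05468, but P(A=5, B=4) = 0.107. Since these differ, A and B are not independent.

no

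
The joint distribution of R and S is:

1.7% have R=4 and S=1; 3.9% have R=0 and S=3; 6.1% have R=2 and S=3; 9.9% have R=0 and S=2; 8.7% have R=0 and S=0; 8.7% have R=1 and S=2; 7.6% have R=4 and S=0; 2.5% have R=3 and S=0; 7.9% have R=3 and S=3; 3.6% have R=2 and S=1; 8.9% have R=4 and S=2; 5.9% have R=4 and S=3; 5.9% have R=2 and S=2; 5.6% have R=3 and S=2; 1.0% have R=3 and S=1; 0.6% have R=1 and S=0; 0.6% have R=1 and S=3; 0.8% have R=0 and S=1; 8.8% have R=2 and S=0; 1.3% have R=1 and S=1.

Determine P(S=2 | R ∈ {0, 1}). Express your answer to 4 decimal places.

P(R=0) = 0.087 + 0.008 + 0.099 + 0.039 = 0.233.
P(R=1) = 0.006 + 0.013 + 0.087 + 0.006 = 0.112.
P(R ∈ {0, 1}) = 0.233 + 0.112 = 0.345; P(S=2, R ∈ {0, 1}) = 0.099 + 0.087 = 0.186.
P(S=2 | R ∈ {0, 1}) = 0.186/0.345 = 0.5391.

0.5391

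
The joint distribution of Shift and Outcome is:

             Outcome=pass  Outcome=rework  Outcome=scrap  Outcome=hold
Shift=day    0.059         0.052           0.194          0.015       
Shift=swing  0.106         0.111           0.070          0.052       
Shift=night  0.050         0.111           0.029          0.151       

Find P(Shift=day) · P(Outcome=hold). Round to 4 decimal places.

P(Shift=day) = 0.059 + 0.052 + 0.194 + 0.015 = 0.320.
P(Outcome=hold) = 0.015 + 0.052 + 0.151 = 0.218.
Product: 0.320 × 0.218 = 0.0698.

0.0698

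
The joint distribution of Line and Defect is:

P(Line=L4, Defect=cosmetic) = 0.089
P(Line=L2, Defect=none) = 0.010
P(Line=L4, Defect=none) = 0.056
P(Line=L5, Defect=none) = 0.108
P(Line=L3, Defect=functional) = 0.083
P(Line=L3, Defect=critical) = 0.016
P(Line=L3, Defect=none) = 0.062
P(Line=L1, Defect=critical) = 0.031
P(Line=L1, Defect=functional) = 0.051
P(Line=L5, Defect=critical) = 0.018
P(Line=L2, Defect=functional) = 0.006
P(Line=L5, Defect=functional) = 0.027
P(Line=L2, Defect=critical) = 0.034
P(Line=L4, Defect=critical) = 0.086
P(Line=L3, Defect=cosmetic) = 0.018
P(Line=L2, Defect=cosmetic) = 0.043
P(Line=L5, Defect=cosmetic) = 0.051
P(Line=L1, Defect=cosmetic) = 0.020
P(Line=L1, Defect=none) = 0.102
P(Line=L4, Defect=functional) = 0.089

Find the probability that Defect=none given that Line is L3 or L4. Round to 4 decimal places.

0.2365

P(Line=L3) = 0.062 + 0.018 + 0.083 + 0.016 = 0.179.
P(Line=L4) = 0.056 + 0.089 + 0.089 + 0.086 = 0.320.
P(Line ∈ {L3, L4}) = 0.179 + 0.320 = 0.499; P(Defect=none, Line ∈ {L3, L4}) = 0.062 + 0.056 = 0.118.
P(Defect=none | Line ∈ {L3, L4}) = 0.118/0.499 = 0.2365.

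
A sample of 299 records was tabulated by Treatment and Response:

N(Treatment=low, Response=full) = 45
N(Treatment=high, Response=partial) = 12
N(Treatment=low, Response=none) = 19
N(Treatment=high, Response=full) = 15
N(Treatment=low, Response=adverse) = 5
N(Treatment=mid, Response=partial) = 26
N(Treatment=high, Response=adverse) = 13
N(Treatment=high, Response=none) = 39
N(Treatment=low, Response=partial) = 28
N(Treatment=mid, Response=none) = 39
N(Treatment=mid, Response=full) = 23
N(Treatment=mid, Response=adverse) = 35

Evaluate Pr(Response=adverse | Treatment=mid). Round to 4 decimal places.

0.2846

Total with Treatment=mid: 39 + 26 + 23 + 35 = 123.
P(Response=adverse | Treatment=mid) = 35/123 = 0.2846.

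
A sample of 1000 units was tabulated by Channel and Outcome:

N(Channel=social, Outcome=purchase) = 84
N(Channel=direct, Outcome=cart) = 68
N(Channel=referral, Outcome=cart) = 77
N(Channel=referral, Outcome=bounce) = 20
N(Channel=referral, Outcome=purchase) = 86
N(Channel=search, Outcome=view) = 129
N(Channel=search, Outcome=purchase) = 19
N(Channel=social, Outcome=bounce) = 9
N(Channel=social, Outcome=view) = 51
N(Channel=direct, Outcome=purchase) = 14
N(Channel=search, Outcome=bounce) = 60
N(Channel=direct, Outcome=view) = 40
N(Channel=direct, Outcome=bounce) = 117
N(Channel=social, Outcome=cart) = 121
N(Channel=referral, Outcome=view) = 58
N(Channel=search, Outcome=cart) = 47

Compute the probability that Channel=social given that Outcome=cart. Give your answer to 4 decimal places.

Total with Outcome=cart: 47 + 121 + 68 + 77 = 313.
P(Channel=social | Outcome=cart) = 121/313 = 0.3866.

0.3866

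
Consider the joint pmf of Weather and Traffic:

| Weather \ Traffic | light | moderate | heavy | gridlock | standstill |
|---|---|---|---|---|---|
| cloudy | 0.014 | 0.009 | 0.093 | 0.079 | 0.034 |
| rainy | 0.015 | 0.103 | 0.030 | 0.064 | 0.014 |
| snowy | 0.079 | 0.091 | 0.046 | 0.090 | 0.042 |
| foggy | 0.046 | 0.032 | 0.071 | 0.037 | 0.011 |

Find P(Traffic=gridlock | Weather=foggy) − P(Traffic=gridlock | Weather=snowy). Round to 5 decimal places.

P(Weather=foggy) = 0.046 + 0.032 + 0.071 + 0.037 + 0.011 = 0.197; P(Traffic=gridlock | Weather=foggy) = 0.037/0.197 = 0.187817.
P(Weather=snowy) = 0.079 + 0.091 + 0.046 + 0.090 + 0.042 = 0.348; P(Traffic=gridlock | Weather=snowy) = 0.090/0.348 = 0.258621.
Difference = -0.07080.

-0.07080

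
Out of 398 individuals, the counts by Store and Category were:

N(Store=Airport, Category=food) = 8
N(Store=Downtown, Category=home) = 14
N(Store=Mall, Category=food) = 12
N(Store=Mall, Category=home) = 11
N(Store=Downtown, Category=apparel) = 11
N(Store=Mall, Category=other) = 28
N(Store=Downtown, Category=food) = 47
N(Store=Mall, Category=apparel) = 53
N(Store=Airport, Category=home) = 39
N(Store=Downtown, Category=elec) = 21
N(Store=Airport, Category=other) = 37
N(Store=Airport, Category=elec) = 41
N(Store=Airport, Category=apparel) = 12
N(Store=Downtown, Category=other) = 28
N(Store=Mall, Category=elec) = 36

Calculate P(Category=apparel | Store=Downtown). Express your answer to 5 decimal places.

Total with Store=Downtown: 47 + 11 + 21 + 14 + 28 = 121.
P(Category=apparel | Store=Downtown) = 11/121 = 0.09091.

0.09091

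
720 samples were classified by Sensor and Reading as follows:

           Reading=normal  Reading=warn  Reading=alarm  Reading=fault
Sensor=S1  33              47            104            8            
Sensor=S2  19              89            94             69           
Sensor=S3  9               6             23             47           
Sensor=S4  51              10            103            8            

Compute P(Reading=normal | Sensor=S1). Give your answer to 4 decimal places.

Total with Sensor=S1: 33 + 47 + 104 + 8 = 192.
P(Reading=normal | Sensor=S1) = 33/192 = 0.1719.

0.1719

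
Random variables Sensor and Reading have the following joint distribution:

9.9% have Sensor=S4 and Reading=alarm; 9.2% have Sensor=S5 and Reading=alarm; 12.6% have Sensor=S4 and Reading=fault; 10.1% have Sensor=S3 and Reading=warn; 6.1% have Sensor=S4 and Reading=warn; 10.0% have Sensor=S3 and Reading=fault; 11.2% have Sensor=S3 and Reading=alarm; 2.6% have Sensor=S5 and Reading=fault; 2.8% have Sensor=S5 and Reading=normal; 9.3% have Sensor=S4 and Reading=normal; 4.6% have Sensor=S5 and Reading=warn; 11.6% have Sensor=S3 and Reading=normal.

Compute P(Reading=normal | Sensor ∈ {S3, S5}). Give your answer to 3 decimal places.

P(Sensor=S3) = 0.116 + 0.101 + 0.112 + 0.100 = 0.429.
P(Sensor=S5) = 0.028 + 0.046 + 0.092 + 0.026 = 0.192.
P(Sensor ∈ {S3, S5}) = 0.429 + 0.192 = 0.621; P(Reading=normal, Sensor ∈ {S3, S5}) = 0.116 + 0.028 = 0.144.
P(Reading=normal | Sensor ∈ {S3, S5}) = 0.144/0.621 = 0.232.

0.232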